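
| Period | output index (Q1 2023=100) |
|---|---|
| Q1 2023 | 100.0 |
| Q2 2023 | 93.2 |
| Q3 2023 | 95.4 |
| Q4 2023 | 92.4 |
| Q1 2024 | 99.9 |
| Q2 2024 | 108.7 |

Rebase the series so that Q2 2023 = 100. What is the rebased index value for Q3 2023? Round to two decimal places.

102.36

Rebased(Q3 2023) = 95.4 / 93.2 × 100 = 102.3605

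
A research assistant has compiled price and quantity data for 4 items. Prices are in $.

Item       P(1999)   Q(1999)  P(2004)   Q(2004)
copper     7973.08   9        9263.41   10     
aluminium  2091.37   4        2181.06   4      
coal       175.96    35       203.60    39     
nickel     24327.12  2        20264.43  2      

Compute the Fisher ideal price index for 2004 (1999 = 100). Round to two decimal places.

Laspeyres component (base-period weights):
ΣP(2004)Q(1999) = 9263.41×9 + 2181.06×4 + 203.60×35 + 20264.43×2 = 83370.69 + 8724.24 + 7126 + 40528.86 = 139749.79
ΣP(1999)Q(1999) = 7973.08×9 + 2091.37×4 + 175.96×35 + 24327.12×2 = 71757.72 + 8365.48 + 6158.6 + 48654.24 = 134936.04
L = 139749.79 / 134936.04 × 100 = 103.5674
Paasche component (current-period weights):
ΣP(2004)Q(2004) = 9263.41×10 + 2181.06×4 + 203.60×39 + 20264.43×2 = 92634.1 + 8724.24 + 7940.4 + 40528.86 = 149827.6
ΣP(1999)Q(2004) = 7973.08×10 + 2091.37×4 + 175.96×39 + 24327.12×2 = 79730.8 + 8365.48 + 6862.44 + 48654.24 = 143612.96
P = 149827.6 / 143612.96 × 100 = 104.3274
Fisher = √(L × P) = √(103.5674 × 104.3274) = 103.9467

103.95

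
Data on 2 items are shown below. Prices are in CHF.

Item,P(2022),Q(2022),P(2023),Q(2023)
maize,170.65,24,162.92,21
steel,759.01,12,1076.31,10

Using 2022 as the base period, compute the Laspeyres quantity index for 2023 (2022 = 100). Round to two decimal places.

84.63

Laspeyres quantity index uses base-period prices as weights.
ΣP(2022)·Q(2023) = 170.65×21 + 759.01×10 = 3583.65 + 7590.1 = 11173.75
ΣP(2022)·Q(2022) = 170.65×24 + 759.01×12 = 4095.6 + 9108.12 = 13203.72
Index = 11173.75 / 13203.72 × 100 = 84.6258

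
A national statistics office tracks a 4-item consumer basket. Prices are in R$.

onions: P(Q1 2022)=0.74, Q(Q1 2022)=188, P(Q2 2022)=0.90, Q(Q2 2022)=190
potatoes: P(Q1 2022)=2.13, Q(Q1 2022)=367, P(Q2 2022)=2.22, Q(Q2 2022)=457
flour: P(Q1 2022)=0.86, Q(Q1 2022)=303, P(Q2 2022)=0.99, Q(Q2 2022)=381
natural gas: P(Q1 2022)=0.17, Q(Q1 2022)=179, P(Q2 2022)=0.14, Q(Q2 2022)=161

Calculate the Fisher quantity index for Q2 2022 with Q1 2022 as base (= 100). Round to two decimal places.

121.17

Laspeyres component (base-period weights):
ΣP(Q1 2022)Q(Q2 2022) = 0.74×190 + 2.13×457 + 0.86×381 + 0.17×161 = 140.6 + 973.41 + 327.66 + 27.37 = 1469.04
ΣP(Q1 2022)Q(Q1 2022) = 0.74×188 + 2.13×367 + 0.86×303 + 0.17×179 = 139.12 + 781.71 + 260.58 + 30.43 = 1211.84
L = 1469.04 / 1211.84 × 100 = 121.2239
Paasche component (current-period weights):
ΣP(Q2 2022)Q(Q2 2022) = 0.90×190 + 2.22×457 + 0.99×381 + 0.14×161 = 171 + 1014.54 + 377.19 + 22.54 = 1585.27
ΣP(Q2 2022)Q(Q1 2022) = 0.90×188 + 2.22×367 + 0.99×303 + 0.14×179 = 169.2 + 814.74 + 299.97 + 25.06 = 1308.97
P = 1585.27 / 1308.97 × 100 = 121.1082
Fisher = √(L × P) = √(121.2239 × 121.1082) = 121.1660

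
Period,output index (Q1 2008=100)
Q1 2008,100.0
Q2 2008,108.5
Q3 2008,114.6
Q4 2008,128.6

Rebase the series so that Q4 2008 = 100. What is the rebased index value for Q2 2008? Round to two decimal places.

Rebased(Q2 2008) = 108.5 / 128.6 × 100 = 84.3701

84.37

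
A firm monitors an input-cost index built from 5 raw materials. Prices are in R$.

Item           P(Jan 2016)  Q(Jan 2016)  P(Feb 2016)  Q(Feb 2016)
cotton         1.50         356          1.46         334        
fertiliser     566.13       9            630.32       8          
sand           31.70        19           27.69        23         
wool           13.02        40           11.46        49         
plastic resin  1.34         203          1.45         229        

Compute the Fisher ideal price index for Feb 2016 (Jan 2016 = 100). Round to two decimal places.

Laspeyres component (base-period weights):
ΣP(Feb 2016)Q(Jan 2016) = 1.46×356 + 630.32×9 + 27.69×19 + 11.46×40 + 1.45×203 = 519.76 + 5672.88 + 526.11 + 458.4 + 294.35 = 7471.5
ΣP(Jan 2016)Q(Jan 2016) = 1.50×356 + 566.13×9 + 31.70×19 + 13.02×40 + 1.34×203 = 534 + 5095.17 + 602.3 + 520.8 + 272.02 = 7024.29
L = 7471.5 / 7024.29 × 100 = 106.3666
Paasche component (current-period weights):
ΣP(Feb 2016)Q(Feb 2016) = 1.46×334 + 630.32×8 + 27.69×23 + 11.46×49 + 1.45×229 = 487.64 + 5042.56 + 636.87 + 561.54 + 332.05 = 7060.66
ΣP(Jan 2016)Q(Feb 2016) = 1.50×334 + 566.13×8 + 31.70×23 + 13.02×49 + 1.34×229 = 501 + 4529.04 + 729.1 + 637.98 + 306.86 = 6703.98
P = 7060.66 / 6703.98 × 100 = 105.3204
Fisher = √(L × P) = √(106.3666 × 105.3204) = 105.8422

105.84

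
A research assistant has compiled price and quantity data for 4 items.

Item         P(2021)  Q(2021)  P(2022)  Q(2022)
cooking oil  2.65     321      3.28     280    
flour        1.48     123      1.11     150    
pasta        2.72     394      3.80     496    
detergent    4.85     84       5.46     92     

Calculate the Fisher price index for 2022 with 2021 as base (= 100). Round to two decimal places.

Laspeyres component (base-period weights):
ΣP(2022)Q(2021) = 3.28×321 + 1.11×123 + 3.80×394 + 5.46×84 = 1052.88 + 136.53 + 1497.2 + 458.64 = 3145.25
ΣP(2021)Q(2021) = 2.65×321 + 1.48×123 + 2.72×394 + 4.85×84 = 850.65 + 182.04 + 1071.68 + 407.4 = 2511.77
L = 3145.25 / 2511.77 × 100 = 125.2205
Paasche component (current-period weights):
ΣP(2022)Q(2022) = 3.28×280 + 1.11×150 + 3.80×496 + 5.46×92 = 918.4 + 166.5 + 1884.8 + 502.32 = 3472.02
ΣP(2021)Q(2022) = 2.65×280 + 1.48×150 + 2.72×496 + 4.85×92 = 742 + 222 + 1349.12 + 446.2 = 2759.32
P = 3472.02 / 2759.32 × 100 = 125.8288
Fisher = √(L × P) = √(125.2205 × 125.8288) = 125.5243

125.52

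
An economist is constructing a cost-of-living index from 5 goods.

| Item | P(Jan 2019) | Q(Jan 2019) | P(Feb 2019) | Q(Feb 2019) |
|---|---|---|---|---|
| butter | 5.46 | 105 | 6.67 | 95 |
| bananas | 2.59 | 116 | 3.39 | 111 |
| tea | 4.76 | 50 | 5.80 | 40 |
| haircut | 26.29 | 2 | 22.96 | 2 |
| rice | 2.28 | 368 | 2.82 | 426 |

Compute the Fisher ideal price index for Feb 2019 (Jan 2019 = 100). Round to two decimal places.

Laspeyres component (base-period weights):
ΣP(Feb 2019)Q(Jan 2019) = 6.67×105 + 3.39×116 + 5.80×50 + 22.96×2 + 2.82×368 = 700.35 + 393.24 + 290 + 45.92 + 1037.76 = 2467.27
ΣP(Jan 2019)Q(Jan 2019) = 5.46×105 + 2.59×116 + 4.76×50 + 26.29×2 + 2.28×368 = 573.3 + 300.44 + 238 + 52.58 + 839.04 = 2003.36
L = 2467.27 / 2003.36 × 100 = 123.1566
Paasche component (current-period weights):
ΣP(Feb 2019)Q(Feb 2019) = 6.67×95 + 3.39×111 + 5.80×40 + 22.96×2 + 2.82×426 = 633.65 + 376.29 + 232 + 45.92 + 1201.32 = 2489.18
ΣP(Jan 2019)Q(Feb 2019) = 5.46×95 + 2.59×111 + 4.76×40 + 26.29×2 + 2.28×426 = 518.7 + 287.49 + 190.4 + 52.58 + 971.28 = 2020.45
P = 2489.18 / 2020.45 × 100 = 123.1993
Fisher = √(L × P) = √(123.1566 × 123.1993) = 123.1779

123.18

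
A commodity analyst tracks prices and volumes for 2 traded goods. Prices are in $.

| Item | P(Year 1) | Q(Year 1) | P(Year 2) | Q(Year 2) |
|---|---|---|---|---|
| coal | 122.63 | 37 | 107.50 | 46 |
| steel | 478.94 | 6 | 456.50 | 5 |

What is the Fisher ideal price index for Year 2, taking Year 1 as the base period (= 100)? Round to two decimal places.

90.29

Laspeyres component (base-period weights):
ΣP(Year 2)Q(Year 1) = 107.50×37 + 456.50×6 = 3977.5 + 2739 = 6716.5
ΣP(Year 1)Q(Year 1) = 122.63×37 + 478.94×6 = 4537.31 + 2873.64 = 7410.95
L = 6716.5 / 7410.95 × 100 = 90.6294
Paasche component (current-period weights):
ΣP(Year 2)Q(Year 2) = 107.50×46 + 456.50×5 = 4945 + 2282.5 = 7227.5
ΣP(Year 1)Q(Year 2) = 122.63×46 + 478.94×5 = 5640.98 + 2394.7 = 8035.68
P = 7227.5 / 8035.68 × 100 = 89.9426
Fisher = √(L × P) = √(90.6294 × 89.9426) = 90.2854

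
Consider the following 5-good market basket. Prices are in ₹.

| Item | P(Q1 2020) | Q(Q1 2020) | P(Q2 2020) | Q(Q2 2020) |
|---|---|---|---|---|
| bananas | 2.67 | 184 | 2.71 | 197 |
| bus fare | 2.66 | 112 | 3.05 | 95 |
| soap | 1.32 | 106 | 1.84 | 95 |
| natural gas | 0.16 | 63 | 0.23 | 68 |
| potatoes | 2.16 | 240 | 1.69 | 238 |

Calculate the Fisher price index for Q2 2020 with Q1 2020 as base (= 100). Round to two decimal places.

99.48

Laspeyres component (base-period weights):
ΣP(Q2 2020)Q(Q1 2020) = 2.71×184 + 3.05×112 + 1.84×106 + 0.23×63 + 1.69×240 = 498.64 + 341.6 + 195.04 + 14.49 + 405.6 = 1455.37
ΣP(Q1 2020)Q(Q1 2020) = 2.67×184 + 2.66×112 + 1.32×106 + 0.16×63 + 2.16×240 = 491.28 + 297.92 + 139.92 + 10.08 + 518.4 = 1457.6
L = 1455.37 / 1457.6 × 100 = 99.8470
Paasche component (current-period weights):
ΣP(Q2 2020)Q(Q2 2020) = 2.71×197 + 3.05×95 + 1.84×95 + 0.23×68 + 1.69×238 = 533.87 + 289.75 + 174.8 + 15.64 + 402.22 = 1416.28
ΣP(Q1 2020)Q(Q2 2020) = 2.67×197 + 2.66×95 + 1.32×95 + 0.16×68 + 2.16×238 = 525.99 + 252.7 + 125.4 + 10.88 + 514.08 = 1429.05
P = 1416.28 / 1429.05 × 100 = 99.1064
Fisher = √(L × P) = √(99.8470 × 99.1064) = 99.4760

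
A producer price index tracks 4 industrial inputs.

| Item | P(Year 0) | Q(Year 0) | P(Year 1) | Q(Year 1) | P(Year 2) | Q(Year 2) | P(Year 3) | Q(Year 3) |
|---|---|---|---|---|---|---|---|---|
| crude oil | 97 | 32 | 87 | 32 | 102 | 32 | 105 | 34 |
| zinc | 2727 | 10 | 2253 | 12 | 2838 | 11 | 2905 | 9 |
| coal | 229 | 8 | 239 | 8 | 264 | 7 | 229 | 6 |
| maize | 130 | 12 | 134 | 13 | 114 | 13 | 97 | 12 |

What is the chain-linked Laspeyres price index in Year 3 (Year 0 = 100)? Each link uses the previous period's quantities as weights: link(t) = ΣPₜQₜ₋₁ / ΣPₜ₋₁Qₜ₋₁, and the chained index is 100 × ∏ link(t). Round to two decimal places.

Link Year 0→Year 1:
ΣP(Year 1)Q(Year 0) = 87×32 + 2253×10 + 239×8 + 134×12 = 2784 + 22530 + 1912 + 1608 = 28834
ΣP(Year 0)Q(Year 0) = 97×32 + 2727×10 + 229×8 + 130×12 = 3104 + 27270 + 1832 + 1560 = 33766
link = 28834/33766 = 0.853936
Link Year 1→Year 2:
ΣP(Year 2)Q(Year 1) = 102×32 + 2838×12 + 264×8 + 114×13 = 3264 + 34056 + 2112 + 1482 = 40914
ΣP(Year 1)Q(Year 1) = 87×32 + 2253×12 + 239×8 + 134×13 = 2784 + 27036 + 1912 + 1742 = 33474
link = 40914/33474 = 1.222262
Link Year 2→Year 3:
ΣP(Year 3)Q(Year 2) = 105×32 + 2905×11 + 229×7 + 97×13 = 3360 + 31955 + 1603 + 1261 = 38179
ΣP(Year 2)Q(Year 2) = 102×32 + 2838×11 + 264×7 + 114×13 = 3264 + 31218 + 1848 + 1482 = 37812
link = 38179/37812 = 1.009706
Chained index = 100 × 0.853936 × 1.222262 × 1.009706 = 105.3864

105.39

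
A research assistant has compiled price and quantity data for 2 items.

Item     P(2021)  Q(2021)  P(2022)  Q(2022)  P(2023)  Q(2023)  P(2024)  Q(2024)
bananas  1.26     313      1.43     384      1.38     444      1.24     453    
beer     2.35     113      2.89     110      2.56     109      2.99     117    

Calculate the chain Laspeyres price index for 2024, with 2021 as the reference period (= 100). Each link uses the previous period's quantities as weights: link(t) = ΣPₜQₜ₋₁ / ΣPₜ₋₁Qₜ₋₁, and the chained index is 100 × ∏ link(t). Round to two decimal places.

Link 2021→2022:
ΣP(2022)Q(2021) = 1.43×313 + 2.89×113 = 447.59 + 326.57 = 774.16
ΣP(2021)Q(2021) = 1.26×313 + 2.35×113 = 394.38 + 265.55 = 659.93
link = 774.16/659.93 = 1.173094
Link 2022→2023:
ΣP(2023)Q(2022) = 1.38×384 + 2.56×110 = 529.92 + 281.6 = 811.52
ΣP(2022)Q(2022) = 1.43×384 + 2.89×110 = 549.12 + 317.9 = 867.02
link = 811.52/867.02 = 0.935988
Link 2023→2024:
ΣP(2024)Q(2023) = 1.24×444 + 2.99×109 = 550.56 + 325.91 = 876.47
ΣP(2023)Q(2023) = 1.38×444 + 2.56×109 = 612.72 + 279.04 = 891.76
link = 876.47/891.76 = 0.982854
Chained index = 100 × 1.173094 × 0.935988 × 0.982854 = 107.9175

107.92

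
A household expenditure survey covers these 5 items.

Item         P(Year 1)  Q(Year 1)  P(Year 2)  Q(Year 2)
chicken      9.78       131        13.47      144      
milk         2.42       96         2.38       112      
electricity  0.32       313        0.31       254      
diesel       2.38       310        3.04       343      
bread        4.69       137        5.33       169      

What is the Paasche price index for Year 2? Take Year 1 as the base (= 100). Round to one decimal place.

Paasche price index uses current-period quantities as weights.
ΣP(Year 2)·Q(Year 2) = 13.47×144 + 2.38×112 + 0.31×254 + 3.04×343 + 5.33×169 = 1939.68 + 266.56 + 78.74 + 1042.72 + 900.77 = 4228.47
ΣP(Year 1)·Q(Year 2) = 9.78×144 + 2.42×112 + 0.32×254 + 2.38×343 + 4.69×169 = 1408.32 + 271.04 + 81.28 + 816.34 + 792.61 = 3369.59
Index = 4228.47 / 3369.59 × 100 = 125.4892

125.5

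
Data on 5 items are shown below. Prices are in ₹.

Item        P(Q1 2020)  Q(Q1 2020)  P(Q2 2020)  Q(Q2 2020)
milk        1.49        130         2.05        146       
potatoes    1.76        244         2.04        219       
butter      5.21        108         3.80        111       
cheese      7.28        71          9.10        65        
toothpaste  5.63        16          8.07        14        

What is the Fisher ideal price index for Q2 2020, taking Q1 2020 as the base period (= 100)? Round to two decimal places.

Laspeyres component (base-period weights):
ΣP(Q2 2020)Q(Q1 2020) = 2.05×130 + 2.04×244 + 3.80×108 + 9.10×71 + 8.07×16 = 266.5 + 497.76 + 410.4 + 646.1 + 129.12 = 1949.88
ΣP(Q1 2020)Q(Q1 2020) = 1.49×130 + 1.76×244 + 5.21×108 + 7.28×71 + 5.63×16 = 193.7 + 429.44 + 562.68 + 516.88 + 90.08 = 1792.78
L = 1949.88 / 1792.78 × 100 = 108.7629
Paasche component (current-period weights):
ΣP(Q2 2020)Q(Q2 2020) = 2.05×146 + 2.04×219 + 3.80×111 + 9.10×65 + 8.07×14 = 299.3 + 446.76 + 421.8 + 591.5 + 112.98 = 1872.34
ΣP(Q1 2020)Q(Q2 2020) = 1.49×146 + 1.76×219 + 5.21×111 + 7.28×65 + 5.63×14 = 217.54 + 385.44 + 578.31 + 473.2 + 78.82 = 1733.31
P = 1872.34 / 1733.31 × 100 = 108.0211
Fisher = √(L × P) = √(108.7629 × 108.0211) = 108.3914

108.39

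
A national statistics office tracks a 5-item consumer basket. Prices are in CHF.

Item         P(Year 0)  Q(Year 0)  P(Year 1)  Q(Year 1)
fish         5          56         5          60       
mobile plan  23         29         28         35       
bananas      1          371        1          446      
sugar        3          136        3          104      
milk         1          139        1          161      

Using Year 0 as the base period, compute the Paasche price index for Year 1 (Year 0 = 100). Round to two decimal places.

Paasche price index uses current-period quantities as weights.
ΣP(Year 1)·Q(Year 1) = 5×60 + 28×35 + 1×446 + 3×104 + 1×161 = 300 + 980 + 446 + 312 + 161 = 2199
ΣP(Year 0)·Q(Year 1) = 5×60 + 23×35 + 1×446 + 3×104 + 1×161 = 300 + 805 + 446 + 312 + 161 = 2024
Index = 2199 / 2024 × 100 = 108.6462

108.65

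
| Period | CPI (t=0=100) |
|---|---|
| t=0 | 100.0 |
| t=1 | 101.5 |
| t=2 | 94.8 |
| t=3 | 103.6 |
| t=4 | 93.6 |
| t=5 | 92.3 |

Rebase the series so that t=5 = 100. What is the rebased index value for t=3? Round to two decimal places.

112.24

Rebased(t=3) = 103.6 / 92.3 × 100 = 112.2427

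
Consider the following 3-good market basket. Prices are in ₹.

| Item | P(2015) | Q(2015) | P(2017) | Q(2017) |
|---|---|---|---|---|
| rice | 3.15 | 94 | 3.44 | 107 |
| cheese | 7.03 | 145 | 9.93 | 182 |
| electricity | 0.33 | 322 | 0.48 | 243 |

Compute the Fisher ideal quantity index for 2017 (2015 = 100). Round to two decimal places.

Laspeyres component (base-period weights):
ΣP(2015)Q(2017) = 3.15×107 + 7.03×182 + 0.33×243 = 337.05 + 1279.46 + 80.19 = 1696.7
ΣP(2015)Q(2015) = 3.15×94 + 7.03×145 + 0.33×322 = 296.1 + 1019.35 + 106.26 = 1421.71
L = 1696.7 / 1421.71 × 100 = 119.3422
Paasche component (current-period weights):
ΣP(2017)Q(2017) = 3.44×107 + 9.93×182 + 0.48×243 = 368.08 + 1807.26 + 116.64 = 2291.98
ΣP(2017)Q(2015) = 3.44×94 + 9.93×145 + 0.48×322 = 323.36 + 1439.85 + 154.56 = 1917.77
P = 2291.98 / 1917.77 × 100 = 119.5128
Fisher = √(L × P) = √(119.3422 × 119.5128) = 119.4275

119.43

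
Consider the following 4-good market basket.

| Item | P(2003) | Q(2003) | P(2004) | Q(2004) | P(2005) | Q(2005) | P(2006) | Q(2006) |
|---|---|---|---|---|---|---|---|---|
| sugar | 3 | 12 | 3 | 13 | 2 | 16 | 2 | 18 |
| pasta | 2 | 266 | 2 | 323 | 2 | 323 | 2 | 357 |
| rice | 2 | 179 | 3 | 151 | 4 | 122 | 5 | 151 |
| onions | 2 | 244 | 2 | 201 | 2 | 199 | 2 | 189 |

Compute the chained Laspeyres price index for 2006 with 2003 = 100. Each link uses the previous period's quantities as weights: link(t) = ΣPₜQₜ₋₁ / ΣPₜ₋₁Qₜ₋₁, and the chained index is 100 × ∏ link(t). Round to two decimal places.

132.33

Link 2003→2004:
ΣP(2004)Q(2003) = 3×12 + 2×266 + 3×179 + 2×244 = 36 + 532 + 537 + 488 = 1593
ΣP(2003)Q(2003) = 3×12 + 2×266 + 2×179 + 2×244 = 36 + 532 + 358 + 488 = 1414
link = 1593/1414 = 1.126591
Link 2004→2005:
ΣP(2005)Q(2004) = 2×13 + 2×323 + 4×151 + 2×201 = 26 + 646 + 604 + 402 = 1678
ΣP(2004)Q(2004) = 3×13 + 2×323 + 3×151 + 2×201 = 39 + 646 + 453 + 402 = 1540
link = 1678/1540 = 1.089610
Link 2005→2006:
ΣP(2006)Q(2005) = 2×16 + 2×323 + 5×122 + 2×199 = 32 + 646 + 610 + 398 = 1686
ΣP(2005)Q(2005) = 2×16 + 2×323 + 4×122 + 2×199 = 32 + 646 + 488 + 398 = 1564
link = 1686/1564 = 1.078005
Chained index = 100 × 1.126591 × 1.089610 × 1.078005 = 132.3300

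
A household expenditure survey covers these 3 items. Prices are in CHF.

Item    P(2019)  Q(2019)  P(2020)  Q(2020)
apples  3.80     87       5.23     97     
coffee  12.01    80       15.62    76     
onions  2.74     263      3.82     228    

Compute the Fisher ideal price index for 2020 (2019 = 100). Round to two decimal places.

134.62

Laspeyres component (base-period weights):
ΣP(2020)Q(2019) = 5.23×87 + 15.62×80 + 3.82×263 = 455.01 + 1249.6 + 1004.66 = 2709.27
ΣP(2019)Q(2019) = 3.80×87 + 12.01×80 + 2.74×263 = 330.6 + 960.8 + 720.62 = 2012.02
L = 2709.27 / 2012.02 × 100 = 134.6542
Paasche component (current-period weights):
ΣP(2020)Q(2020) = 5.23×97 + 15.62×76 + 3.82×228 = 507.31 + 1187.12 + 870.96 = 2565.39
ΣP(2019)Q(2020) = 3.80×97 + 12.01×76 + 2.74×228 = 368.6 + 912.76 + 624.72 = 1906.08
P = 2565.39 / 1906.08 × 100 = 134.5898
Fisher = √(L × P) = √(134.6542 × 134.5898) = 134.6220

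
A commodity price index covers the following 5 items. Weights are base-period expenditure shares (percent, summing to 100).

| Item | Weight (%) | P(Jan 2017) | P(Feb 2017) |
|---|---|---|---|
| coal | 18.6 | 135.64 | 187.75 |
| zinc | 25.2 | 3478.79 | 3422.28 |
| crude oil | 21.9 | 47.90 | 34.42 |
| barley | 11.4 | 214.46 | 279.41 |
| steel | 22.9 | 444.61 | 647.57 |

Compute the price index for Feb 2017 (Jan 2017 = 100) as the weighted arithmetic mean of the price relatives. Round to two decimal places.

114.48

coal: 18.6 × (187.75/135.64) = 18.6 × 1.384179 = 25.7457
zinc: 25.2 × (3422.28/3478.79) = 25.2 × 0.983756 = 24.7906
crude oil: 21.9 × (34.42/47.90) = 21.9 × 0.718580 = 15.7369
barley: 11.4 × (279.41/214.46) = 11.4 × 1.302854 = 14.8525
steel: 22.9 × (647.57/444.61) = 22.9 × 1.456490 = 33.3536
Index = Σ wᵢ·(p₁ᵢ/p₀ᵢ) = 25.7457 + 24.7906 + 15.7369 + 14.8525 + 33.3536 = 114.4794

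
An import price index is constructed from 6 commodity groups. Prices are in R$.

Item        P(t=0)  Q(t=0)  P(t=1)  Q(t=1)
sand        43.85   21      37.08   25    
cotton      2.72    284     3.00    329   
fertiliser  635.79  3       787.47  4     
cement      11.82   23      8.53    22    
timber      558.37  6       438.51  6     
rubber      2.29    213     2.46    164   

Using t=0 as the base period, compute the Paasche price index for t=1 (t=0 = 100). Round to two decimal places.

97.25

Paasche price index uses current-period quantities as weights.
ΣP(t=1)·Q(t=1) = 37.08×25 + 3.00×329 + 787.47×4 + 8.53×22 + 438.51×6 + 2.46×164 = 927 + 987 + 3149.88 + 187.66 + 2631.06 + 403.44 = 8286.04
ΣP(t=0)·Q(t=1) = 43.85×25 + 2.72×329 + 635.79×4 + 11.82×22 + 558.37×6 + 2.29×164 = 1096.25 + 894.88 + 2543.16 + 260.04 + 3350.22 + 375.56 = 8520.11
Index = 8286.04 / 8520.11 × 100 = 97.2527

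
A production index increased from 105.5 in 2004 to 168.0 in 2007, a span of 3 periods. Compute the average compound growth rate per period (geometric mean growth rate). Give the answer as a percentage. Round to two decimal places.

Growth factor = (168.0/105.5)^(1/3) = (1.592417)^(1/3) = 1.167756
Growth rate = 1.167756 − 1 = 0.167756 = 16.7756%

16.78%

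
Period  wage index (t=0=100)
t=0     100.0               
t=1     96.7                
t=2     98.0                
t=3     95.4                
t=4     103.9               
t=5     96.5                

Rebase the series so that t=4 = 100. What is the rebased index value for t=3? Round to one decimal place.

Rebased(t=3) = 95.4 / 103.9 × 100 = 91.8191

91.8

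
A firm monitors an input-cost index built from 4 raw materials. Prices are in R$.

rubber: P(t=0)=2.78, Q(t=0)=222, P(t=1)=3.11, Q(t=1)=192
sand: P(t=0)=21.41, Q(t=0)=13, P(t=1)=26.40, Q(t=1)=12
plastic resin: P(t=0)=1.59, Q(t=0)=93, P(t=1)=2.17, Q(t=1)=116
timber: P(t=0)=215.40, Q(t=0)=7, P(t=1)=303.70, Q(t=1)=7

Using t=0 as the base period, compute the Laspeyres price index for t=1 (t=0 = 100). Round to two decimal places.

Laspeyres price index uses base-period quantities as weights.
ΣP(t=1)·Q(t=0) = 3.11×222 + 26.40×13 + 2.17×93 + 303.70×7 = 690.42 + 343.2 + 201.81 + 2125.9 = 3361.33
ΣP(t=0)·Q(t=0) = 2.78×222 + 21.41×13 + 1.59×93 + 215.40×7 = 617.16 + 278.33 + 147.87 + 1507.8 = 2551.16
Index = 3361.33 / 2551.16 × 100 = 131.7569

131.76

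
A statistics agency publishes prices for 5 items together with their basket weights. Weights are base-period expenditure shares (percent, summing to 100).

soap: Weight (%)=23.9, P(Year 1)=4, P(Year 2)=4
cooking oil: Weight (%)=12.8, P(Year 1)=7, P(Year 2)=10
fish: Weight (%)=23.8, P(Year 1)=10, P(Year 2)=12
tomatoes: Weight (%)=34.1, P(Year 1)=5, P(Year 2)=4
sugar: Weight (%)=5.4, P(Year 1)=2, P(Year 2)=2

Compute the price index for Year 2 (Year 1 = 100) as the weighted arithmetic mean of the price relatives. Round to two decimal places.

103.43

soap: 23.9 × (4/4) = 23.9 × 1.000000 = 23.9000
cooking oil: 12.8 × (10/7) = 12.8 × 1.428571 = 18.2857
fish: 23.8 × (12/10) = 23.8 × 1.200000 = 28.5600
tomatoes: 34.1 × (4/5) = 34.1 × 0.800000 = 27.2800
sugar: 5.4 × (2/2) = 5.4 × 1.000000 = 5.4000
Index = Σ wᵢ·(p₁ᵢ/p₀ᵢ) = 23.9000 + 18.2857 + 28.5600 + 27.2800 + 5.4000 = 103.4257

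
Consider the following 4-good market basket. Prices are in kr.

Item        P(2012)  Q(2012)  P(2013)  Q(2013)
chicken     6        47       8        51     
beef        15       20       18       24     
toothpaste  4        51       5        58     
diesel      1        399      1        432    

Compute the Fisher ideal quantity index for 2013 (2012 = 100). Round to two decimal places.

Laspeyres component (base-period weights):
ΣP(2012)Q(2013) = 6×51 + 15×24 + 4×58 + 1×432 = 306 + 360 + 232 + 432 = 1330
ΣP(2012)Q(2012) = 6×47 + 15×20 + 4×51 + 1×399 = 282 + 300 + 204 + 399 = 1185
L = 1330 / 1185 × 100 = 112.2363
Paasche component (current-period weights):
ΣP(2013)Q(2013) = 8×51 + 18×24 + 5×58 + 1×432 = 408 + 432 + 290 + 432 = 1562
ΣP(2013)Q(2012) = 8×47 + 18×20 + 5×51 + 1×399 = 376 + 360 + 255 + 399 = 1390
P = 1562 / 1390 × 100 = 112.3741
Fisher = √(L × P) = √(112.2363 × 112.3741) = 112.3052

112.31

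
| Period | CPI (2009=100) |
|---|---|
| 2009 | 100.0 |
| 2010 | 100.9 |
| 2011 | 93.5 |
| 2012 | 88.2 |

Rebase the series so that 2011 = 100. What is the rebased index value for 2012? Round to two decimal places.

Rebased(2012) = 88.2 / 93.5 × 100 = 94.3316

94.33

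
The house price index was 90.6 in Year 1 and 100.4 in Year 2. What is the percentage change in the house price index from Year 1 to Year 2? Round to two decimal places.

10.82%

Change = (100.4 − 90.6) / 90.6 × 100
       = 9.8 / 90.6 × 100 = 10.8168%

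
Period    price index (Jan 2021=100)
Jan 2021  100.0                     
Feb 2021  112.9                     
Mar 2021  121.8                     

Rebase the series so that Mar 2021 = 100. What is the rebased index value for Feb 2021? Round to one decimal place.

92.7

Rebased(Feb 2021) = 112.9 / 121.8 × 100 = 92.6929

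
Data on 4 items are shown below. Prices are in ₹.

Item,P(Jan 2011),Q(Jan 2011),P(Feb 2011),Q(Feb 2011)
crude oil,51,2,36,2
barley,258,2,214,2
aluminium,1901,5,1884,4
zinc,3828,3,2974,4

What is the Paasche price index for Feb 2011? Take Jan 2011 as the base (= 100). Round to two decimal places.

Paasche price index uses current-period quantities as weights.
ΣP(Feb 2011)·Q(Feb 2011) = 36×2 + 214×2 + 1884×4 + 2974×4 = 72 + 428 + 7536 + 11896 = 19932
ΣP(Jan 2011)·Q(Feb 2011) = 51×2 + 258×2 + 1901×4 + 3828×4 = 102 + 516 + 7604 + 15312 = 23534
Index = 19932 / 23534 × 100 = 84.6945

84.69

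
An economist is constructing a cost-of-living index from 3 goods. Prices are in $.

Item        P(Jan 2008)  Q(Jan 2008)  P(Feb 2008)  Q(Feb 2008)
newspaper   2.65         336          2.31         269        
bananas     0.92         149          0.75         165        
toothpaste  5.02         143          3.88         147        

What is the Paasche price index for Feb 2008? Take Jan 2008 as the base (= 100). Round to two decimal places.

82.09

Paasche price index uses current-period quantities as weights.
ΣP(Feb 2008)·Q(Feb 2008) = 2.31×269 + 0.75×165 + 3.88×147 = 621.39 + 123.75 + 570.36 = 1315.5
ΣP(Jan 2008)·Q(Feb 2008) = 2.65×269 + 0.92×165 + 5.02×147 = 712.85 + 151.8 + 737.94 = 1602.59
Index = 1315.5 / 1602.59 × 100 = 82.0859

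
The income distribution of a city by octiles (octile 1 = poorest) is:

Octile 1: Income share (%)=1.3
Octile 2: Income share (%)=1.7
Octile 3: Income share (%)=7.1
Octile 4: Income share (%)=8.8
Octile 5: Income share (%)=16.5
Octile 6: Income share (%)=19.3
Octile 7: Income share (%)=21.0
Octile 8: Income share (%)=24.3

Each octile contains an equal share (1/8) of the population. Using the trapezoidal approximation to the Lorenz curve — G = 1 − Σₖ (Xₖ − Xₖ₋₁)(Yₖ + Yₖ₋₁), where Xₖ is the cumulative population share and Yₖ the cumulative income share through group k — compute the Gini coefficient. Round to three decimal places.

Cumulative income shares Yₖ: 0.0130, 0.0300, 0.1010, 0.1890, 0.3540, 0.5470, 0.7570, 1.0000
Σ (Xₖ−Xₖ₋₁)(Yₖ+Yₖ₋₁) = (1/8)(0.0130+0.0000) + (1/8)(0.0300+0.0130) + (1/8)(0.1010+0.0300) + (1/8)(0.1890+0.1010) + (1/8)(0.3540+0.1890) + (1/8)(0.5470+0.3540) + (1/8)(0.7570+0.5470) + (1/8)(1.0000+0.7570)
  = 0.0016 + 0.0054 + 0.0164 + 0.0362 + 0.0679 + 0.1126 + 0.1630 + 0.2196 = 0.6227
G = 1 − 0.6227 = 0.3773

0.377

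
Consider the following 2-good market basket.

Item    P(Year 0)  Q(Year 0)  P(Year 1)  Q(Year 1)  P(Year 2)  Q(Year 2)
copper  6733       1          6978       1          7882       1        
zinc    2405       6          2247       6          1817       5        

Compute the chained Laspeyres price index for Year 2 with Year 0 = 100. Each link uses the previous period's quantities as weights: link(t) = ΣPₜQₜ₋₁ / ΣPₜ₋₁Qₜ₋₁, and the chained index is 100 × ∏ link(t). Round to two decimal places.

Link Year 0→Year 1:
ΣP(Year 1)Q(Year 0) = 6978×1 + 2247×6 = 6978 + 13482 = 20460
ΣP(Year 0)Q(Year 0) = 6733×1 + 2405×6 = 6733 + 14430 = 21163
link = 20460/21163 = 0.966782
Link Year 1→Year 2:
ΣP(Year 2)Q(Year 1) = 7882×1 + 1817×6 = 7882 + 10902 = 18784
ΣP(Year 1)Q(Year 1) = 6978×1 + 2247×6 = 6978 + 13482 = 20460
link = 18784/20460 = 0.918084
Chained index = 100 × 0.966782 × 0.918084 = 88.7587

88.76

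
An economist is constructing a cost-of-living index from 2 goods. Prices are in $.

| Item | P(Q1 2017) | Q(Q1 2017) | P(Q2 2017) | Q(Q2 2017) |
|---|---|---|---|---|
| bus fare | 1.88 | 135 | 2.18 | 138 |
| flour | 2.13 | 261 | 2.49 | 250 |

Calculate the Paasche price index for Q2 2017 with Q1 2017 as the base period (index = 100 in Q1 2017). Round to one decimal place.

Paasche price index uses current-period quantities as weights.
ΣP(Q2 2017)·Q(Q2 2017) = 2.18×138 + 2.49×250 = 300.84 + 622.5 = 923.34
ΣP(Q1 2017)·Q(Q2 2017) = 1.88×138 + 2.13×250 = 259.44 + 532.5 = 791.94
Index = 923.34 / 791.94 × 100 = 116.5922

116.6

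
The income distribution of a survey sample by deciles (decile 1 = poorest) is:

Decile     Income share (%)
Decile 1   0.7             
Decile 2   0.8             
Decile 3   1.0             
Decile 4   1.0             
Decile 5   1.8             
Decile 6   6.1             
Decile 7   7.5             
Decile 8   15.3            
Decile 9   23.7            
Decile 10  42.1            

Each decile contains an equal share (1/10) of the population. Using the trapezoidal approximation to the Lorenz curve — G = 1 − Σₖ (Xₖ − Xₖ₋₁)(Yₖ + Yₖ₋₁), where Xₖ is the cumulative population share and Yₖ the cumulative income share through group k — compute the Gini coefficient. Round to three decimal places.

Cumulative income shares Yₖ: 0.0070, 0.0150, 0.0250, 0.0350, 0.0530, 0.1140, 0.1890, 0.3420, 0.5790, 1.0000
Σ (Xₖ−Xₖ₋₁)(Yₖ+Yₖ₋₁) = (1/10)(0.0070+0.0000) + (1/10)(0.0150+0.0070) + (1/10)(0.0250+0.0150) + (1/10)(0.0350+0.0250) + (1/10)(0.0530+0.0350) + (1/10)(0.1140+0.0530) + (1/10)(0.1890+0.1140) + (1/10)(0.3420+0.1890) + (1/10)(0.5790+0.3420) + (1/10)(1.0000+0.5790)
  = 0.0007 + 0.0022 + 0.0040 + 0.0060 + 0.0088 + 0.0167 + 0.0303 + 0.0531 + 0.0921 + 0.1579 = 0.3718
G = 1 − 0.3718 = 0.6282

0.628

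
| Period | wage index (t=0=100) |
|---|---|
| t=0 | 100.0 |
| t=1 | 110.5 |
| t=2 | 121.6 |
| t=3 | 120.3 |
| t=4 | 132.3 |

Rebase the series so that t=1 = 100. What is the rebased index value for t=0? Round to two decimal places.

90.50

Rebased(t=0) = 100.0 / 110.5 × 100 = 90.4977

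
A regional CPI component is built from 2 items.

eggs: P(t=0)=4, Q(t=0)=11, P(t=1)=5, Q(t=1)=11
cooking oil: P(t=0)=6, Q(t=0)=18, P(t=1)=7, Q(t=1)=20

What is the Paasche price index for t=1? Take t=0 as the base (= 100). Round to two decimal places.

118.90

Paasche price index uses current-period quantities as weights.
ΣP(t=1)·Q(t=1) = 5×11 + 7×20 = 55 + 140 = 195
ΣP(t=0)·Q(t=1) = 4×11 + 6×20 = 44 + 120 = 164
Index = 195 / 164 × 100 = 118.9024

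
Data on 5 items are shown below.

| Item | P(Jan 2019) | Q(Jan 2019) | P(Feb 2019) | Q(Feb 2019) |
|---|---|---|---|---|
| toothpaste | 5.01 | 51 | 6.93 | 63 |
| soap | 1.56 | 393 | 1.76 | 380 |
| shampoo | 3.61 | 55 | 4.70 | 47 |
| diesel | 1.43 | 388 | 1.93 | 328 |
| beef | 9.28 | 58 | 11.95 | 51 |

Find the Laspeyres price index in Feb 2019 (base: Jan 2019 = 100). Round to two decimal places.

Laspeyres price index uses base-period quantities as weights.
ΣP(Feb 2019)·Q(Jan 2019) = 6.93×51 + 1.76×393 + 4.70×55 + 1.93×388 + 11.95×58 = 353.43 + 691.68 + 258.5 + 748.84 + 693.1 = 2745.55
ΣP(Jan 2019)·Q(Jan 2019) = 5.01×51 + 1.56×393 + 3.61×55 + 1.43×388 + 9.28×58 = 255.51 + 613.08 + 198.55 + 554.84 + 538.24 = 2160.22
Index = 2745.55 / 2160.22 × 100 = 127.0959

127.10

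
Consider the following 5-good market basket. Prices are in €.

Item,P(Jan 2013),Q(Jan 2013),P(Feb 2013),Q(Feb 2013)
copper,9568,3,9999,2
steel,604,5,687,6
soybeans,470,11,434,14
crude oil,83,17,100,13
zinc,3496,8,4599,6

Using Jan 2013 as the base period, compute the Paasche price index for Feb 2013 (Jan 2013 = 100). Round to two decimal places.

Paasche price index uses current-period quantities as weights.
ΣP(Feb 2013)·Q(Feb 2013) = 9999×2 + 687×6 + 434×14 + 100×13 + 4599×6 = 19998 + 4122 + 6076 + 1300 + 27594 = 59090
ΣP(Jan 2013)·Q(Feb 2013) = 9568×2 + 604×6 + 470×14 + 83×13 + 3496×6 = 19136 + 3624 + 6580 + 1079 + 20976 = 51395
Index = 59090 / 51395 × 100 = 114.9723

114.97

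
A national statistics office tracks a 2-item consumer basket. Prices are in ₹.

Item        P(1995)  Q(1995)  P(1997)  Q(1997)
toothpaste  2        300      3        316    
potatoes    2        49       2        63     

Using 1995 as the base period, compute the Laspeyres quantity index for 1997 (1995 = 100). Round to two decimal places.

Laspeyres quantity index uses base-period prices as weights.
ΣP(1995)·Q(1997) = 2×316 + 2×63 = 632 + 126 = 758
ΣP(1995)·Q(1995) = 2×300 + 2×49 = 600 + 98 = 698
Index = 758 / 698 × 100 = 108.5960

108.60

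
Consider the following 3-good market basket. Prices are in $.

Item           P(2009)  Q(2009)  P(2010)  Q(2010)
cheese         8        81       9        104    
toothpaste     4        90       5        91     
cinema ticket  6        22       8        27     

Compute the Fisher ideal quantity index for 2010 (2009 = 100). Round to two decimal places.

Laspeyres component (base-period weights):
ΣP(2009)Q(2010) = 8×104 + 4×91 + 6×27 = 832 + 364 + 162 = 1358
ΣP(2009)Q(2009) = 8×81 + 4×90 + 6×22 = 648 + 360 + 132 = 1140
L = 1358 / 1140 × 100 = 119.1228
Paasche component (current-period weights):
ΣP(2010)Q(2010) = 9×104 + 5×91 + 8×27 = 936 + 455 + 216 = 1607
ΣP(2010)Q(2009) = 9×81 + 5×90 + 8×22 = 729 + 450 + 176 = 1355
P = 1607 / 1355 × 100 = 118.5978
Fisher = √(L × P) = √(119.1228 × 118.5978) = 118.8600

118.86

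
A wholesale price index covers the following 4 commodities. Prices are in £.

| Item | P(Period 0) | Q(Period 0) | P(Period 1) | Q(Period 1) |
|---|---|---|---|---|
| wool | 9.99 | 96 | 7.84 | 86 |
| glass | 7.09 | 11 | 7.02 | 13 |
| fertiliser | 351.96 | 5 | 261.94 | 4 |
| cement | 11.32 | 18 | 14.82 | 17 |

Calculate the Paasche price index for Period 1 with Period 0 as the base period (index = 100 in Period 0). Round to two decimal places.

80.94

Paasche price index uses current-period quantities as weights.
ΣP(Period 1)·Q(Period 1) = 7.84×86 + 7.02×13 + 261.94×4 + 14.82×17 = 674.24 + 91.26 + 1047.76 + 251.94 = 2065.2
ΣP(Period 0)·Q(Period 1) = 9.99×86 + 7.09×13 + 351.96×4 + 11.32×17 = 859.14 + 92.17 + 1407.84 + 192.44 = 2551.59
Index = 2065.2 / 2551.59 × 100 = 80.9378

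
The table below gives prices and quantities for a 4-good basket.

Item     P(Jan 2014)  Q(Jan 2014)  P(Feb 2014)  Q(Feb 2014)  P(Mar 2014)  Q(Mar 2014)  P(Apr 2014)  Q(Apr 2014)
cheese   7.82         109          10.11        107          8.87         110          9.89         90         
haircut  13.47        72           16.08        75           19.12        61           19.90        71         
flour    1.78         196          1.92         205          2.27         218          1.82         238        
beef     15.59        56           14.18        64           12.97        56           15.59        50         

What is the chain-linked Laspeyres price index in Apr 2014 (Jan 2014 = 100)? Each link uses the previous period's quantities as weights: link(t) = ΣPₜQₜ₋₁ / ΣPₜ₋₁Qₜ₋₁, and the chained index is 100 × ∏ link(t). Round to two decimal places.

122.65

Link Jan 2014→Feb 2014:
ΣP(Feb 2014)Q(Jan 2014) = 10.11×109 + 16.08×72 + 1.92×196 + 14.18×56 = 1101.99 + 1157.76 + 376.32 + 794.08 = 3430.15
ΣP(Jan 2014)Q(Jan 2014) = 7.82×109 + 13.47×72 + 1.78×196 + 15.59×56 = 852.38 + 969.84 + 348.88 + 873.04 = 3044.14
link = 3430.15/3044.14 = 1.126804
Link Feb 2014→Mar 2014:
ΣP(Mar 2014)Q(Feb 2014) = 8.87×107 + 19.12×75 + 2.27×205 + 12.97×64 = 949.09 + 1434 + 465.35 + 830.08 = 3678.52
ΣP(Feb 2014)Q(Feb 2014) = 10.11×107 + 16.08×75 + 1.92×205 + 14.18×64 = 1081.77 + 1206 + 393.6 + 907.52 = 3588.89
link = 3678.52/3588.89 = 1.024974
Link Mar 2014→Apr 2014:
ΣP(Apr 2014)Q(Mar 2014) = 9.89×110 + 19.90×61 + 1.82×218 + 15.59×56 = 1087.9 + 1213.9 + 396.76 + 873.04 = 3571.6
ΣP(Mar 2014)Q(Mar 2014) = 8.87×110 + 19.12×61 + 2.27×218 + 12.97×56 = 975.7 + 1166.32 + 494.86 + 726.32 = 3363.2
link = 3571.6/3363.2 = 1.061965
Chained index = 100 × 1.126804 × 1.024974 × 1.061965 = 122.6511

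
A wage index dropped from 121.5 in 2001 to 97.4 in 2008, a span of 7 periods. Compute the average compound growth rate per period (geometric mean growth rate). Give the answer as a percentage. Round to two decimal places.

Growth factor = (97.4/121.5)^(1/7) = (0.801646)^(1/7) = 0.968910
Growth rate = 0.968910 − 1 = -0.031090 = -3.1090%

-3.11%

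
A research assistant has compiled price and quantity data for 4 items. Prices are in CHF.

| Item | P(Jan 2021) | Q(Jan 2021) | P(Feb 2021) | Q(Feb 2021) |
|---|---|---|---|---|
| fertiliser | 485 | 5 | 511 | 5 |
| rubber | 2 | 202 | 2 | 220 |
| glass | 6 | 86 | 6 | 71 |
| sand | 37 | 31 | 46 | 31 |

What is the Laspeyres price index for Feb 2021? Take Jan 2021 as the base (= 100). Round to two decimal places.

Laspeyres price index uses base-period quantities as weights.
ΣP(Feb 2021)·Q(Jan 2021) = 511×5 + 2×202 + 6×86 + 46×31 = 2555 + 404 + 516 + 1426 = 4901
ΣP(Jan 2021)·Q(Jan 2021) = 485×5 + 2×202 + 6×86 + 37×31 = 2425 + 404 + 516 + 1147 = 4492
Index = 4901 / 4492 × 100 = 109.1051

109.11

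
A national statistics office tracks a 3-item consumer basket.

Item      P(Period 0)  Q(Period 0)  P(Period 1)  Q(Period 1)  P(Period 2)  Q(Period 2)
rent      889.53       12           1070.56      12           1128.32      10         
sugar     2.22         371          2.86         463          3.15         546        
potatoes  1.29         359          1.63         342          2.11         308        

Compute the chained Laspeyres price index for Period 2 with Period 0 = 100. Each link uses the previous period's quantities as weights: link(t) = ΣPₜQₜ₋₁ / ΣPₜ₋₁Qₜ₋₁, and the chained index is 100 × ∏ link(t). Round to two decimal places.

129.32

Link Period 0→Period 1:
ΣP(Period 1)Q(Period 0) = 1070.56×12 + 2.86×371 + 1.63×359 = 12846.72 + 1061.06 + 585.17 = 14492.95
ΣP(Period 0)Q(Period 0) = 889.53×12 + 2.22×371 + 1.29×359 = 10674.36 + 823.62 + 463.11 = 11961.09
link = 14492.95/11961.09 = 1.211675
Link Period 1→Period 2:
ΣP(Period 2)Q(Period 1) = 1128.32×12 + 3.15×463 + 2.11×342 = 13539.84 + 1458.45 + 721.62 = 15719.91
ΣP(Period 1)Q(Period 1) = 1070.56×12 + 2.86×463 + 1.63×342 = 12846.72 + 1324.18 + 557.46 = 14728.36
link = 15719.91/14728.36 = 1.067322
Chained index = 100 × 1.211675 × 1.067322 = 129.3248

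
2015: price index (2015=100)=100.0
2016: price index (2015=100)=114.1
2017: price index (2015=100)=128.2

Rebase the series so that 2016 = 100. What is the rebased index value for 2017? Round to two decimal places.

112.36

Rebased(2017) = 128.2 / 114.1 × 100 = 112.3576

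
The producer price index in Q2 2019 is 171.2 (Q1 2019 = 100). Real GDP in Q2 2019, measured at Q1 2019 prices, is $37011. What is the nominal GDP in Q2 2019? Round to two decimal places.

63362.83

Nominal = Real × (Index/100) = 37011 × (171.2/100)
        = 37011 × 1.712 = 63362.8320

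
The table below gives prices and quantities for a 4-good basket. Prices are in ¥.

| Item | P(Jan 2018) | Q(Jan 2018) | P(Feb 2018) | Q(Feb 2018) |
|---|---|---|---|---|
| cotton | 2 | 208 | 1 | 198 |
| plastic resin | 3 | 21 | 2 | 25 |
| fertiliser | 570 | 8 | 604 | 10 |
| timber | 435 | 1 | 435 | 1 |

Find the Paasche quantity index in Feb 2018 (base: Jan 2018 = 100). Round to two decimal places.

121.86

Paasche quantity index uses current-period prices as weights.
ΣP(Feb 2018)·Q(Feb 2018) = 1×198 + 2×25 + 604×10 + 435×1 = 198 + 50 + 6040 + 435 = 6723
ΣP(Feb 2018)·Q(Jan 2018) = 1×208 + 2×21 + 604×8 + 435×1 = 208 + 42 + 4832 + 435 = 5517
Index = 6723 / 5517 × 100 = 121.8597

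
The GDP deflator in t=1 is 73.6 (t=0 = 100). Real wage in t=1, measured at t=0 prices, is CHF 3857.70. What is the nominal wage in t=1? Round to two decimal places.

2839.27

Nominal = Real × (Index/100) = 3857.70 × (73.6/100)
        = 3857.70 × 0.736 = 2839.2672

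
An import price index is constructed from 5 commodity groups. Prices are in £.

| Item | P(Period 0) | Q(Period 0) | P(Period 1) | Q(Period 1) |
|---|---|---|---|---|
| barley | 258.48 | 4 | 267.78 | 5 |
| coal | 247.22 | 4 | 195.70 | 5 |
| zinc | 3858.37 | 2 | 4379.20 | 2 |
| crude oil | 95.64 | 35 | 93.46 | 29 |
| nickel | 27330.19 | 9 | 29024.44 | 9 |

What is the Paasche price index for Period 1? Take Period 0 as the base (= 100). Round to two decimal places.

Paasche price index uses current-period quantities as weights.
ΣP(Period 1)·Q(Period 1) = 267.78×5 + 195.70×5 + 4379.20×2 + 93.46×29 + 29024.44×9 = 1338.9 + 978.5 + 8758.4 + 2710.34 + 261219.96 = 275006.1
ΣP(Period 0)·Q(Period 1) = 258.48×5 + 247.22×5 + 3858.37×2 + 95.64×29 + 27330.19×9 = 1292.4 + 1236.1 + 7716.74 + 2773.56 + 245971.71 = 258990.51
Index = 275006.1 / 258990.51 × 100 = 106.1839

106.18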